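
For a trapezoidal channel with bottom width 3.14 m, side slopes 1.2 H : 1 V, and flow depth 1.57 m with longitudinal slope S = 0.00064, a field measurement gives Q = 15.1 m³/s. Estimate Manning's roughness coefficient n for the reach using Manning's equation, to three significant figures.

A = (b + z·y)·y = (3.14 + 1.2×1.57)×1.57 = 7.888 m²
P = b + 2y√(1+z²) = 3.14 + 2×1.57×√(1+1.2²) = 8.045 m
R = A/P = 7.888/8.045 = 0.9805 m
n = (1/Q)·A·R^(2/3)·S^(1/2) = (1/15.1) × 7.888 × 0.9869 × 0.02530 = 0.01304

0.0130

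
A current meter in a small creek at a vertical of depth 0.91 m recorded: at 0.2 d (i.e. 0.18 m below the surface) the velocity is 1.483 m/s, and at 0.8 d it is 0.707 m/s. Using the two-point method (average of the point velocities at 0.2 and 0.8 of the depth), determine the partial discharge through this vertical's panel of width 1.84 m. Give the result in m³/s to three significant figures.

v̄ = (1.483 + 0.707) / 2 = 1.095 m/s
q = v̄ × d × w = 1.095 × 0.91 × 1.84 = 1.833 m³/s

1.83 m³/s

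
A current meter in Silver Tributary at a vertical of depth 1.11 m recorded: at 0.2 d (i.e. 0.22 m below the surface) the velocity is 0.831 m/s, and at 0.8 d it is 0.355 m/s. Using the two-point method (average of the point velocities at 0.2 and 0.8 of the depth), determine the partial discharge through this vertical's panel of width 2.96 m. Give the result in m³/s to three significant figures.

v̄ = (0.831 + 0.355) / 2 = 0.5930 m/s
q = v̄ × d × w = 0.5930 × 1.11 × 2.96 = 1.948 m³/s

1.95 m³/s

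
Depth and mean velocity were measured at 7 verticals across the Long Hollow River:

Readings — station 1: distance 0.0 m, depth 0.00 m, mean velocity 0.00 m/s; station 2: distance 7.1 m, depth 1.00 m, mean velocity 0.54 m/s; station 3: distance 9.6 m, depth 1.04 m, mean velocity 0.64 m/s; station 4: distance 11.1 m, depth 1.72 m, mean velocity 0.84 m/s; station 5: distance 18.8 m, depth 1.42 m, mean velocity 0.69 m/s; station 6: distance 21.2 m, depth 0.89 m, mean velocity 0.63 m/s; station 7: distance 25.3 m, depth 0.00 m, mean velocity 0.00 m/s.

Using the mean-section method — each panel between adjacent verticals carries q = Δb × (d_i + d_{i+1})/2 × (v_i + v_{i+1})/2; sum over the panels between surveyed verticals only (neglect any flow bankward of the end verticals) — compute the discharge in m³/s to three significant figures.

15.6 m³/s

Panel 1-2: Δb = 7.1 m, d̄ = (0.00+1.00)/2 = 0.5, v̄ = (0.00+0.54)/2 = 0.27 → q = 7.1×0.5×0.27 = 0.9585 m³/s
Panel 2-3: Δb = 2.5 m, d̄ = (1.00+1.04)/2 = 1.02, v̄ = (0.54+0.64)/2 = 0.59 → q = 2.5×1.02×0.59 = 1.505 m³/s
Panel 3-4: Δb = 1.5 m, d̄ = (1.04+1.72)/2 = 1.38, v̄ = (0.64+0.84)/2 = 0.74 → q = 1.5×1.38×0.74 = 1.532 m³/s
Panel 4-5: Δb = 7.7 m, d̄ = (1.72+1.42)/2 = 1.57, v̄ = (0.84+0.69)/2 = 0.765 → q = 7.7×1.57×0.765 = 9.248 m³/s
Panel 5-6: Δb = 2.4 m, d̄ = (1.42+0.89)/2 = 1.155, v̄ = (0.69+0.63)/2 = 0.66 → q = 2.4×1.155×0.66 = 1.830 m³/s
Panel 6-7: Δb = 4.1 m, d̄ = (0.89+0.00)/2 = 0.445, v̄ = (0.63+0.00)/2 = 0.315 → q = 4.1×0.445×0.315 = 0.5747 m³/s
Q = Σ q = 15.65 m³/s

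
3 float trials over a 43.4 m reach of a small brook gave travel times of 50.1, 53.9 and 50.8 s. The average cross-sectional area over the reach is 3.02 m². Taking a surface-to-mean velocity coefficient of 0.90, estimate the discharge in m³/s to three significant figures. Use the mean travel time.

t̄ = (50.1 + 53.9 + 50.8) / 3 = 51.6 s
v_surface = L / t̄ = 43.4 / 51.6 = 0.8411 m/s
v_mean = 0.90 × 0.8411 = 0.7570 m/s
Q = A × v_mean = 3.02 × 0.7570 = 2.286 m³/s

2.29 m³/s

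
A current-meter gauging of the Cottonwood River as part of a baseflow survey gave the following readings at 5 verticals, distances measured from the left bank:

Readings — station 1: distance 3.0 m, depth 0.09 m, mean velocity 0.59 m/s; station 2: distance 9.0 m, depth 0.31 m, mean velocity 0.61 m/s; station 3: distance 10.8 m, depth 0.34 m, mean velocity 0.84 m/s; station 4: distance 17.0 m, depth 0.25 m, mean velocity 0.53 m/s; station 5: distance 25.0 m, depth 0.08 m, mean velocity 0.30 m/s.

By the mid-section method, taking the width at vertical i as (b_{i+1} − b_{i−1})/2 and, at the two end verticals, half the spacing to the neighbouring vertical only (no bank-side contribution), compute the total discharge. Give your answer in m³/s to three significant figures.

w_1 = (9.0 − 3.0)/2 = 3 m; q_1 = 0.59 × 0.09 × 3 = 0.1593 m³/s
w_2 = (10.8 − 3.0)/2 = 3.9 m; q_2 = 0.61 × 0.31 × 3.9 = 0.7375 m³/s
w_3 = (17.0 − 9.0)/2 = 4 m; q_3 = 0.84 × 0.34 × 4 = 1.142 m³/s
w_4 = (25.0 − 10.8)/2 = 7.1 m; q_4 = 0.53 × 0.25 × 7.1 = 0.9408 m³/s
w_5 = (25.0 − 17.0)/2 = 4 m; q_5 = 0.30 × 0.08 × 4 = 0.09600 m³/s
Q = Σ qᵢ = 3.076 m³/s

3.08 m³/s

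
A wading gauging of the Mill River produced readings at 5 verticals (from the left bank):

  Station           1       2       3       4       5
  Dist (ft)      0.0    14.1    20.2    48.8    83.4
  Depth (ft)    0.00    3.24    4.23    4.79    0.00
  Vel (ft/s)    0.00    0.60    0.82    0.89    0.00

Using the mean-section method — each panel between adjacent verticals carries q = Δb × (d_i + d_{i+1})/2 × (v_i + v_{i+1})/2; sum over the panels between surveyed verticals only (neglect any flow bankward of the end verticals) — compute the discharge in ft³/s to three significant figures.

170 ft³/s

Panel 1-2: Δb = 14.1 ft, d̄ = (0.00+3.24)/2 = 1.62, v̄ = (0.00+0.60)/2 = 0.3 → q = 14.1×1.62×0.3 = 6.853 ft³/s
Panel 2-3: Δb = 6.1 ft, d̄ = (3.24+4.23)/2 = 3.735, v̄ = (0.60+0.82)/2 = 0.71 → q = 6.1×3.735×0.71 = 16.18 ft³/s
Panel 3-4: Δb = 28.6 ft, d̄ = (4.23+4.79)/2 = 4.51, v̄ = (0.82+0.89)/2 = 0.855 → q = 28.6×4.51×0.855 = 110.3 ft³/s
Panel 4-5: Δb = 34.6 ft, d̄ = (4.79+0.00)/2 = 2.395, v̄ = (0.89+0.00)/2 = 0.445 → q = 34.6×2.395×0.445 = 36.88 ft³/s
Q = Σ q = 170.2 ft³/s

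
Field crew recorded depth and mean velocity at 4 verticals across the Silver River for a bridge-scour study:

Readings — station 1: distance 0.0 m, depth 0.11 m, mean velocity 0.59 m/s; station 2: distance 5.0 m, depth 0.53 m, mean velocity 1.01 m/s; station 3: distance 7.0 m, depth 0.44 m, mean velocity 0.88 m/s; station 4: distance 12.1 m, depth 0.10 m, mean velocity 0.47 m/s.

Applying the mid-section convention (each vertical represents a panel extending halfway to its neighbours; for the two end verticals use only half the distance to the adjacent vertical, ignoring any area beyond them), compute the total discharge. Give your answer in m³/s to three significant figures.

w_1 = (5.0 − 0.0)/2 = 2.5 m; q_1 = 0.59 × 0.11 × 2.5 = 0.1623 m³/s
w_2 = (7.0 − 0.0)/2 = 3.5 m; q_2 = 1.01 × 0.53 × 3.5 = 1.874 m³/s
w_3 = (12.1 − 5.0)/2 = 3.55 m; q_3 = 0.88 × 0.44 × 3.55 = 1.375 m³/s
w_4 = (12.1 − 7.0)/2 = 2.55 m; q_4 = 0.47 × 0.10 × 2.55 = 0.1199 m³/s
Q = Σ qᵢ = 3.530 m³/s

3.53 m³/s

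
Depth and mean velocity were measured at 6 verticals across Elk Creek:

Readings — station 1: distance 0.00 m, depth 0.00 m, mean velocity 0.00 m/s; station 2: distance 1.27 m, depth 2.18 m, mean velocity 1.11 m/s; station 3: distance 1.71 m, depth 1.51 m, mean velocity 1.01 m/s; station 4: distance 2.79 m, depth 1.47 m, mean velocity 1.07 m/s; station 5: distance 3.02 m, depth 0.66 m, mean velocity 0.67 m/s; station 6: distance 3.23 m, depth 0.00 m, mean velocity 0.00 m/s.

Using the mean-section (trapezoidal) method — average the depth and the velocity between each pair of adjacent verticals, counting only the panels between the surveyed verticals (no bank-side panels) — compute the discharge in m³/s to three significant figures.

Panel 1-2: Δb = 1.27 m, d̄ = (0.00+2.18)/2 = 1.09, v̄ = (0.00+1.11)/2 = 0.555 → q = 1.27×1.09×0.555 = 0.7683 m³/s
Panel 2-3: Δb = 0.44 m, d̄ = (2.18+1.51)/2 = 1.845, v̄ = (1.11+1.01)/2 = 1.06 → q = 0.44×1.845×1.06 = 0.8605 m³/s
Panel 3-4: Δb = 1.08 m, d̄ = (1.51+1.47)/2 = 1.49, v̄ = (1.01+1.07)/2 = 1.04 → q = 1.08×1.49×1.04 = 1.674 m³/s
Panel 4-5: Δb = 0.23 m, d̄ = (1.47+0.66)/2 = 1.065, v̄ = (1.07+0.67)/2 = 0.87 → q = 0.23×1.065×0.87 = 0.2131 m³/s
Panel 5-6: Δb = 0.21 m, d̄ = (0.66+0.00)/2 = 0.33, v̄ = (0.67+0.00)/2 = 0.335 → q = 0.21×0.33×0.335 = 0.02322 m³/s
Q = Σ q = 3.539 m³/s

3.54 m³/s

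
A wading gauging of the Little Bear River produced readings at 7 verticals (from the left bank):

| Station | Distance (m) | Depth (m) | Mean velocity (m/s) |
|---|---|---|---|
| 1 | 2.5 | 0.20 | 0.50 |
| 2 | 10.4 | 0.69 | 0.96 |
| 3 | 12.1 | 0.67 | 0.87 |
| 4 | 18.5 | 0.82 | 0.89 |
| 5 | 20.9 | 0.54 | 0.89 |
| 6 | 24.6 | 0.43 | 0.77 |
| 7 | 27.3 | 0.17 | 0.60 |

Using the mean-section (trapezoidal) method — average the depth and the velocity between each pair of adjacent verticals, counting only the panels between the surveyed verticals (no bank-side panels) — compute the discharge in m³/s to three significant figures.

11.3 m³/s

Panel 1-2: Δb = 7.9 m, d̄ = (0.20+0.69)/2 = 0.445, v̄ = (0.50+0.96)/2 = 0.73 → q = 7.9×0.445×0.73 = 2.566 m³/s
Panel 2-3: Δb = 1.7 m, d̄ = (0.69+0.67)/2 = 0.68, v̄ = (0.96+0.87)/2 = 0.915 → q = 1.7×0.68×0.915 = 1.058 m³/s
Panel 3-4: Δb = 6.4 m, d̄ = (0.67+0.82)/2 = 0.745, v̄ = (0.87+0.89)/2 = 0.88 → q = 6.4×0.745×0.88 = 4.196 m³/s
Panel 4-5: Δb = 2.4 m, d̄ = (0.82+0.54)/2 = 0.68, v̄ = (0.89+0.89)/2 = 0.89 → q = 2.4×0.68×0.89 = 1.452 m³/s
Panel 5-6: Δb = 3.7 m, d̄ = (0.54+0.43)/2 = 0.485, v̄ = (0.89+0.77)/2 = 0.83 → q = 3.7×0.485×0.83 = 1.489 m³/s
Panel 6-7: Δb = 2.7 m, d̄ = (0.43+0.17)/2 = 0.3, v̄ = (0.77+0.60)/2 = 0.685 → q = 2.7×0.3×0.685 = 0.5549 m³/s
Q = Σ q = 11.32 m³/s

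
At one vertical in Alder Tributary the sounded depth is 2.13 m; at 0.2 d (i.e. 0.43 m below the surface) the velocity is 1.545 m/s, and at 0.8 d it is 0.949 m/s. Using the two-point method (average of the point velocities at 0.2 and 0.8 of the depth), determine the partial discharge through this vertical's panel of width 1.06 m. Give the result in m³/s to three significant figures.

v̄ = (1.545 + 0.949) / 2 = 1.247 m/s
q = v̄ × d × w = 1.247 × 2.13 × 1.06 = 2.815 m³/s

2.82 m³/s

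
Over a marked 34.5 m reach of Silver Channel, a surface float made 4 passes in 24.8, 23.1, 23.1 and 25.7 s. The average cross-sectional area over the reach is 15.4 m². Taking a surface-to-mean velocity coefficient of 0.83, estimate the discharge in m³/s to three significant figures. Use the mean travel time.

t̄ = (24.8 + 23.1 + 23.1 + 25.7) / 4 = 24.175 s
v_surface = L / t̄ = 34.5 / 24.175 = 1.427 m/s
v_mean = 0.83 × 1.427 = 1.184 m/s
Q = A × v_mean = 15.4 × 1.184 = 18.24 m³/s

18.2 m³/s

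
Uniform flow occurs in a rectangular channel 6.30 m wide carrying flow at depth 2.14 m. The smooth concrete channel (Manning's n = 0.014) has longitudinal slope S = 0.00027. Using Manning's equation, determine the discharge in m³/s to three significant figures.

18.6 m³/s

A = b·y = 6.30 × 2.14 = 13.48 m²
P = b + 2y = 6.30 + 2×2.14 = 10.58 m
R = A/P = 13.48/10.58 = 1.274 m
Q = (1/n)·A·R^(2/3)·S^(1/2) = (1/0.014) × 13.48 × 1.274^(2/3) × 0.00027^(1/2) = 18.60 m³/s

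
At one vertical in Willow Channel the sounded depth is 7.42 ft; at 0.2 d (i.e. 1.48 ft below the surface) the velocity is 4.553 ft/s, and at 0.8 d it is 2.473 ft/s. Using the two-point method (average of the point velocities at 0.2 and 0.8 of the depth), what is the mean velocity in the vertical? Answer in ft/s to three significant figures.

v̄ = (4.553 + 2.473) / 2 = 3.513 ft/s

3.51 ft/s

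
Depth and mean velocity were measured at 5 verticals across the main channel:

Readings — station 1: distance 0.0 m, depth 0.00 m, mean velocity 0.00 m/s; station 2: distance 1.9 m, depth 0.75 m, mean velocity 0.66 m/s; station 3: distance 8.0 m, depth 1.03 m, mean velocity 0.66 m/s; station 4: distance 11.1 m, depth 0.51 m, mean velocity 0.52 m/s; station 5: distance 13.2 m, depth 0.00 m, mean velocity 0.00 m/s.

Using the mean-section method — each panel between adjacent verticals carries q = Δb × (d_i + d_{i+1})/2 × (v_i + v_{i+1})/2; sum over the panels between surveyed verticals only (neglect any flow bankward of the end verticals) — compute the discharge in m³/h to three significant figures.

19300 m³/h

Panel 1-2: Δb = 1.9 m, d̄ = (0.00+0.75)/2 = 0.375, v̄ = (0.00+0.66)/2 = 0.33 → q = 1.9×0.375×0.33 = 0.2351 m³/s
Panel 2-3: Δb = 6.1 m, d̄ = (0.75+1.03)/2 = 0.89, v̄ = (0.66+0.66)/2 = 0.66 → q = 6.1×0.89×0.66 = 3.583 m³/s
Panel 3-4: Δb = 3.1 m, d̄ = (1.03+0.51)/2 = 0.77, v̄ = (0.66+0.52)/2 = 0.59 → q = 3.1×0.77×0.59 = 1.408 m³/s
Panel 4-5: Δb = 2.1 m, d̄ = (0.51+0.00)/2 = 0.255, v̄ = (0.52+0.00)/2 = 0.26 → q = 2.1×0.255×0.26 = 0.1392 m³/s
Q = Σ q = 5.366 m³/s
= 5.366 × 3600 = 19320 m³/h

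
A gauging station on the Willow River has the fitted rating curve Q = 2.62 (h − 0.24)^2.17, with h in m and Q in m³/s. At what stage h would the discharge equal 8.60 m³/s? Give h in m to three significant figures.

1.97 m

h − h₀ = (Q/C)^(1/b) = (8.60/2.62)^(1/2.17) = 1.729 m
h = 0.24 + 1.729 = 1.969 m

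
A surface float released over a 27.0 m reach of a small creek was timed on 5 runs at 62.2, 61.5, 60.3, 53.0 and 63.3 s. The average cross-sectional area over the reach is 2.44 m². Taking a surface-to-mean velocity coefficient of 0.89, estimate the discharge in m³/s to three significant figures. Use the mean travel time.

0.976 m³/s

t̄ = (62.2 + 61.5 + 60.3 + 53.0 + 63.3) / 5 = 60.06 s
v_surface = L / t̄ = 27.0 / 60.06 = 0.4496 m/s
v_mean = 0.89 × 0.4496 = 0.4001 m/s
Q = A × v_mean = 2.44 × 0.4001 = 0.9762 m³/s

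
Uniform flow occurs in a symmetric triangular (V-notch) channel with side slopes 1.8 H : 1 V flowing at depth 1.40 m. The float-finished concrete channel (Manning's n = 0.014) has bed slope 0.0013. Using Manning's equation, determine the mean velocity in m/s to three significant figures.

1.86 m/s

A = z·y² = 1.8×1.40² = 3.528 m²
P = 2y√(1+z²) = 2×1.40×√(1+1.8²) = 5.766 m
R = A/P = 3.528/5.766 = 0.6119 m
Q = (1/n)·A·R^(2/3)·S^(1/2) = (1/0.014) × 3.528 × 0.6119^(2/3) × 0.0013^(1/2) = 6.549 m³/s
V = Q/A = 6.549/3.528 = 1.856 m/s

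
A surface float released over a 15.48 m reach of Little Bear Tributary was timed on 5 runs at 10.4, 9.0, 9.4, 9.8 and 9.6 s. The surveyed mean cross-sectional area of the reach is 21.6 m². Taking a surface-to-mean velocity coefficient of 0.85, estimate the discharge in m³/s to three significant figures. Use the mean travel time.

t̄ = (10.4 + 9.0 + 9.4 + 9.8 + 9.6) / 5 = 9.64 s
v_surface = L / t̄ = 15.48 / 9.64 = 1.606 m/s
v_mean = 0.85 × 1.606 = 1.365 m/s
Q = A × v_mean = 21.6 × 1.365 = 29.48 m³/s

29.5 m³/s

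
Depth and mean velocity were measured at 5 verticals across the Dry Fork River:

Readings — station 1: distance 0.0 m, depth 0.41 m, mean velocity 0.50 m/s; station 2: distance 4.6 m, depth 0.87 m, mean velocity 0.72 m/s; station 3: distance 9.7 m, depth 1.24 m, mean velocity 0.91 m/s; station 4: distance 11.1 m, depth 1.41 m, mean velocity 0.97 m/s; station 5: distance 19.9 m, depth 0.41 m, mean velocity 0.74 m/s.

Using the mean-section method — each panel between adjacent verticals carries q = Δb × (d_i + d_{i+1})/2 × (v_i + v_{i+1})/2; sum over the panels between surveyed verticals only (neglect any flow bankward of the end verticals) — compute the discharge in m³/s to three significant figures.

Panel 1-2: Δb = 4.6 m, d̄ = (0.41+0.87)/2 = 0.64, v̄ = (0.50+0.72)/2 = 0.61 → q = 4.6×0.64×0.61 = 1.796 m³/s
Panel 2-3: Δb = 5.1 m, d̄ = (0.87+1.24)/2 = 1.055, v̄ = (0.72+0.91)/2 = 0.815 → q = 5.1×1.055×0.815 = 4.385 m³/s
Panel 3-4: Δb = 1.4 m, d̄ = (1.24+1.41)/2 = 1.325, v̄ = (0.91+0.97)/2 = 0.94 → q = 1.4×1.325×0.94 = 1.744 m³/s
Panel 4-5: Δb = 8.8 m, d̄ = (1.41+0.41)/2 = 0.91, v̄ = (0.97+0.74)/2 = 0.855 → q = 8.8×0.91×0.855 = 6.847 m³/s
Q = Σ q = 14.77 m³/s

14.8 m³/s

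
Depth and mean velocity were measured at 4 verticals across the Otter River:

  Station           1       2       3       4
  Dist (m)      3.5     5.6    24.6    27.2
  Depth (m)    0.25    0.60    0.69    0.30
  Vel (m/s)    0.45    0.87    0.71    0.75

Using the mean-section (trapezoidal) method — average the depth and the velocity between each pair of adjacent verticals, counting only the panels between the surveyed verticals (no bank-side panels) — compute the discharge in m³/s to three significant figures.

Panel 1-2: Δb = 2.1 m, d̄ = (0.25+0.60)/2 = 0.425, v̄ = (0.45+0.87)/2 = 0.66 → q = 2.1×0.425×0.66 = 0.5891 m³/s
Panel 2-3: Δb = 19 m, d̄ = (0.60+0.69)/2 = 0.645, v̄ = (0.87+0.71)/2 = 0.79 → q = 19×0.645×0.79 = 9.681 m³/s
Panel 3-4: Δb = 2.6 m, d̄ = (0.69+0.30)/2 = 0.495, v̄ = (0.71+0.75)/2 = 0.73 → q = 2.6×0.495×0.73 = 0.9395 m³/s
Q = Σ q = 11.21 m³/s

11.2 m³/s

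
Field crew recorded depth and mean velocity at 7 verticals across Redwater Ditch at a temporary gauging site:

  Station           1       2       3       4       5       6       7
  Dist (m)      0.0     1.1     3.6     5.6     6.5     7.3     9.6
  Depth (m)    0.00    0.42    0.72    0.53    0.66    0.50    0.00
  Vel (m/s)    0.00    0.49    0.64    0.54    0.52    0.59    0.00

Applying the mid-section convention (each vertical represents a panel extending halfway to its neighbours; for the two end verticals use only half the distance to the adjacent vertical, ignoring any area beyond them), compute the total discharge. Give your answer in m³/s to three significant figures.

w_2 = (3.6 − 0.0)/2 = 1.8 m; q_2 = 0.49 × 0.42 × 1.8 = 0.3704 m³/s
w_3 = (5.6 − 1.1)/2 = 2.25 m; q_3 = 0.64 × 0.72 × 2.25 = 1.037 m³/s
w_4 = (6.5 − 3.6)/2 = 1.45 m; q_4 = 0.54 × 0.53 × 1.45 = 0.4150 m³/s
w_5 = (7.3 − 5.6)/2 = 0.85 m; q_5 = 0.52 × 0.66 × 0.85 = 0.2917 m³/s
w_6 = (9.6 − 6.5)/2 = 1.55 m; q_6 = 0.59 × 0.50 × 1.55 = 0.4573 m³/s
Stations 1, 7 contribute zero (depth or velocity is 0).
Q = Σ qᵢ = 2.571 m³/s

2.57 m³/s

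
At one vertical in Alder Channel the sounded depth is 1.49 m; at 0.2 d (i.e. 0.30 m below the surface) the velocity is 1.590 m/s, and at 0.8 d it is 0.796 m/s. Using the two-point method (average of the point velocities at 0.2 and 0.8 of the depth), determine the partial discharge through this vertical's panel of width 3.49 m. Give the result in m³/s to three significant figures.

v̄ = (1.590 + 0.796) / 2 = 1.193 m/s
q = v̄ × d × w = 1.193 × 1.49 × 3.49 = 6.204 m³/s

6.20 m³/s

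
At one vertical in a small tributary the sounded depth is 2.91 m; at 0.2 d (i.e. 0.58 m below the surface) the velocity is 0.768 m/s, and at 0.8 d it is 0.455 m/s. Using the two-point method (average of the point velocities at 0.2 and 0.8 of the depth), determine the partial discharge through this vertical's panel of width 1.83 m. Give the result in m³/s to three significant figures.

3.26 m³/s

v̄ = (0.768 + 0.455) / 2 = 0.6115 m/s
q = v̄ × d × w = 0.6115 × 2.91 × 1.83 = 3.256 m³/s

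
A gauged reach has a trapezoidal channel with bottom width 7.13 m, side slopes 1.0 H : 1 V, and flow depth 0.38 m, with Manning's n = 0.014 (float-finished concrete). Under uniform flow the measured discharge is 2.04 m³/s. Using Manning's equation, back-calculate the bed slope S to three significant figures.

0.000409

A = (b + z·y)·y = (7.13 + 1.0×0.38)×0.38 = 2.854 m²
P = b + 2y√(1+z²) = 7.13 + 2×0.38×√(1+1.0²) = 8.205 m
R = A/P = 2.854/8.205 = 0.3478 m
S = (Q·n / (1·A·R^(2/3)))² = (2.04×0.014 / (1×2.854×0.4946))² = 0.0004094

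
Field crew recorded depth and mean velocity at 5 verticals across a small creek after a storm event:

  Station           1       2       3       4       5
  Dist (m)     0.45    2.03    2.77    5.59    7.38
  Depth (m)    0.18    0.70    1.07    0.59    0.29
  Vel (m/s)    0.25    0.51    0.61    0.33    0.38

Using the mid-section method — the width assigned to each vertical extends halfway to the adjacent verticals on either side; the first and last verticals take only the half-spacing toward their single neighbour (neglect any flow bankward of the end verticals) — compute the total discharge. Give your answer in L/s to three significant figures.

2160 L/s

w_1 = (2.03 − 0.45)/2 = 0.79 m; q_1 = 0.25 × 0.18 × 0.79 = 0.03555 m³/s
w_2 = (2.77 − 0.45)/2 = 1.16 m; q_2 = 0.51 × 0.70 × 1.16 = 0.4141 m³/s
w_3 = (5.59 − 2.03)/2 = 1.78 m; q_3 = 0.61 × 1.07 × 1.78 = 1.162 m³/s
w_4 = (7.38 − 2.77)/2 = 2.305 m; q_4 = 0.33 × 0.59 × 2.305 = 0.4488 m³/s
w_5 = (7.38 − 5.59)/2 = 0.895 m; q_5 = 0.38 × 0.29 × 0.895 = 0.09863 m³/s
Q = Σ qᵢ = 2.159 m³/s
= 2.159 × 1000 = 2159 L/s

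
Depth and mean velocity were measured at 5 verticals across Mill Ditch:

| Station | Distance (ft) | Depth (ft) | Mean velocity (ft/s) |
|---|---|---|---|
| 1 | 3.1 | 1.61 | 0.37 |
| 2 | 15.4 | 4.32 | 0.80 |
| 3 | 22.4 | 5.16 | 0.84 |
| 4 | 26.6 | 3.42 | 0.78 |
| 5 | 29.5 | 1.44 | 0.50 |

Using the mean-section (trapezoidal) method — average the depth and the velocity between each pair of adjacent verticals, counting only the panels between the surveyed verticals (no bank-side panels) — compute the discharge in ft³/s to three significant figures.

Panel 1-2: Δb = 12.3 ft, d̄ = (1.61+4.32)/2 = 2.965, v̄ = (0.37+0.80)/2 = 0.585 → q = 12.3×2.965×0.585 = 21.33 ft³/s
Panel 2-3: Δb = 7 ft, d̄ = (4.32+5.16)/2 = 4.74, v̄ = (0.80+0.84)/2 = 0.82 → q = 7×4.74×0.82 = 27.21 ft³/s
Panel 3-4: Δb = 4.2 ft, d̄ = (5.16+3.42)/2 = 4.29, v̄ = (0.84+0.78)/2 = 0.81 → q = 4.2×4.29×0.81 = 14.59 ft³/s
Panel 4-5: Δb = 2.9 ft, d̄ = (3.42+1.44)/2 = 2.43, v̄ = (0.78+0.50)/2 = 0.64 → q = 2.9×2.43×0.64 = 4.510 ft³/s
Q = Σ q = 67.65 ft³/s

67.6 ft³/s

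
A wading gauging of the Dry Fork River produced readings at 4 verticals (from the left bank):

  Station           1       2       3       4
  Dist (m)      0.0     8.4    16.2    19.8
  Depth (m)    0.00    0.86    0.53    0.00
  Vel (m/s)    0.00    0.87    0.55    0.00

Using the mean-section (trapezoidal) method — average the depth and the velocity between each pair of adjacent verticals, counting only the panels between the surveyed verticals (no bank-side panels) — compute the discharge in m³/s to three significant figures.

Panel 1-2: Δb = 8.4 m, d̄ = (0.00+0.86)/2 = 0.43, v̄ = (0.00+0.87)/2 = 0.435 → q = 8.4×0.43×0.435 = 1.571 m³/s
Panel 2-3: Δb = 7.8 m, d̄ = (0.86+0.53)/2 = 0.695, v̄ = (0.87+0.55)/2 = 0.71 → q = 7.8×0.695×0.71 = 3.849 m³/s
Panel 3-4: Δb = 3.6 m, d̄ = (0.53+0.00)/2 = 0.265, v̄ = (0.55+0.00)/2 = 0.275 → q = 3.6×0.265×0.275 = 0.2624 m³/s
Q = Σ q = 5.682 m³/s

5.68 m³/s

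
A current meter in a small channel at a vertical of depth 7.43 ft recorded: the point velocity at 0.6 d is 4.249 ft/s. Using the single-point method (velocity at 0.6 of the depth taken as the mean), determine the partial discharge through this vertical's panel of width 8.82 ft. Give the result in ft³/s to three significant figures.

278 ft³/s

v̄ = v₀.₆ = 4.249 ft/s
q = v̄ × d × w = 4.249 × 7.43 × 8.82 = 278.4 ft³/s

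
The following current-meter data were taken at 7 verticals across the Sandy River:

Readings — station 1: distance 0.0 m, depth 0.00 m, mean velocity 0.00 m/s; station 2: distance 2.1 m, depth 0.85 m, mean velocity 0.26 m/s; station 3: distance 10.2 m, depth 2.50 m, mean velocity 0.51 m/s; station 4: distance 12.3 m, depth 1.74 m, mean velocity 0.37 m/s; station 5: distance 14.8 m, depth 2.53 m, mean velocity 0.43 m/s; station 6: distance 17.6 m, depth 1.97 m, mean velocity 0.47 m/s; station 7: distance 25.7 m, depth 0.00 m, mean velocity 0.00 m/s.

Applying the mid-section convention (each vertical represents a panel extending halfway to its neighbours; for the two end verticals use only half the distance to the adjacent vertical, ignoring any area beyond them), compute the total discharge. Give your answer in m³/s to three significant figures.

w_2 = (10.2 − 0.0)/2 = 5.1 m; q_2 = 0.26 × 0.85 × 5.1 = 1.127 m³/s
w_3 = (12.3 − 2.1)/2 = 5.1 m; q_3 = 0.51 × 2.50 × 5.1 = 6.503 m³/s
w_4 = (14.8 − 10.2)/2 = 2.3 m; q_4 = 0.37 × 1.74 × 2.3 = 1.481 m³/s
w_5 = (17.6 − 12.3)/2 = 2.65 m; q_5 = 0.43 × 2.53 × 2.65 = 2.883 m³/s
w_6 = (25.7 − 14.8)/2 = 5.45 m; q_6 = 0.47 × 1.97 × 5.45 = 5.046 m³/s
Stations 1, 7 contribute zero (depth or velocity is 0).
Q = Σ qᵢ = 17.04 m³/s

17.0 m³/s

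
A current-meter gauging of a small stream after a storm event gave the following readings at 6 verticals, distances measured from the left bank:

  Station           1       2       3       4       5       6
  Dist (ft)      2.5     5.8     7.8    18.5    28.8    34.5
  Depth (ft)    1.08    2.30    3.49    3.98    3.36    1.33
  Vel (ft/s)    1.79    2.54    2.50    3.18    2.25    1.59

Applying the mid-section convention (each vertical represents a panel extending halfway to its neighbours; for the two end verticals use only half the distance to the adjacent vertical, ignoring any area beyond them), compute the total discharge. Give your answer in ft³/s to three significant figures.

w_1 = (5.8 − 2.5)/2 = 1.65 ft; q_1 = 1.79 × 1.08 × 1.65 = 3.190 ft³/s
w_2 = (7.8 − 2.5)/2 = 2.65 ft; q_2 = 2.54 × 2.30 × 2.65 = 15.48 ft³/s
w_3 = (18.5 − 5.8)/2 = 6.35 ft; q_3 = 2.50 × 3.49 × 6.35 = 55.40 ft³/s
w_4 = (28.8 − 7.8)/2 = 10.5 ft; q_4 = 3.18 × 3.98 × 10.5 = 132.9 ft³/s
w_5 = (34.5 − 18.5)/2 = 8 ft; q_5 = 2.25 × 3.36 × 8 = 60.48 ft³/s
w_6 = (34.5 − 28.8)/2 = 2.85 ft; q_6 = 1.59 × 1.33 × 2.85 = 6.027 ft³/s
Q = Σ qᵢ = 273.5 ft³/s

273 ft³/s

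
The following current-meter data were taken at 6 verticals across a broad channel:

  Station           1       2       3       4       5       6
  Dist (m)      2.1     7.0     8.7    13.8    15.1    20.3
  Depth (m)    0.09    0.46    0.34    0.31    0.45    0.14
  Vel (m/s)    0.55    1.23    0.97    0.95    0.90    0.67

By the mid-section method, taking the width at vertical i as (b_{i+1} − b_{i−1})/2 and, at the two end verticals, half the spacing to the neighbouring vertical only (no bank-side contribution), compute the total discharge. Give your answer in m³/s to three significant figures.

w_1 = (7.0 − 2.1)/2 = 2.45 m; q_1 = 0.55 × 0.09 × 2.45 = 0.1213 m³/s
w_2 = (8.7 − 2.1)/2 = 3.3 m; q_2 = 1.23 × 0.46 × 3.3 = 1.867 m³/s
w_3 = (13.8 − 7.0)/2 = 3.4 m; q_3 = 0.97 × 0.34 × 3.4 = 1.121 m³/s
w_4 = (15.1 − 8.7)/2 = 3.2 m; q_4 = 0.95 × 0.31 × 3.2 = 0.9424 m³/s
w_5 = (20.3 − 13.8)/2 = 3.25 m; q_5 = 0.90 × 0.45 × 3.25 = 1.316 m³/s
w_6 = (20.3 − 15.1)/2 = 2.6 m; q_6 = 0.67 × 0.14 × 2.6 = 0.2439 m³/s
Q = Σ qᵢ = 5.612 m³/s

5.61 m³/s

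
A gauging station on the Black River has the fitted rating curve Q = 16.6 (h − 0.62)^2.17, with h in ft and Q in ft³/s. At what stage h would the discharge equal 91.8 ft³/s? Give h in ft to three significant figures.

2.82 ft

h − h₀ = (Q/C)^(1/b) = (91.8/16.6)^(1/2.17) = 2.199 ft
h = 0.62 + 2.199 = 2.819 ft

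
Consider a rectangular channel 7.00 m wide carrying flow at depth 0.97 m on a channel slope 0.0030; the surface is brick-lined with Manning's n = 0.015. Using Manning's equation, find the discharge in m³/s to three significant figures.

A = b·y = 7.00 × 0.97 = 6.790 m²
P = b + 2y = 7.00 + 2×0.97 = 8.940 m
R = A/P = 6.790/8.940 = 0.7595 m
Q = (1/n)·A·R^(2/3)·S^(1/2) = (1/0.015) × 6.790 × 0.7595^(2/3) × 0.0030^(1/2) = 20.64 m³/s

20.6 m³/s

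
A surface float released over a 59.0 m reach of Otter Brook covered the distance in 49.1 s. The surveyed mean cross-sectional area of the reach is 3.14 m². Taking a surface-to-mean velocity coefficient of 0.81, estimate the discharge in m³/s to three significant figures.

v_surface = L / t̄ = 59.0 / 49.1 = 1.202 m/s
v_mean = 0.81 × 1.202 = 0.9733 m/s
Q = A × v_mean = 3.14 × 0.9733 = 3.056 m³/s

3.06 m³/s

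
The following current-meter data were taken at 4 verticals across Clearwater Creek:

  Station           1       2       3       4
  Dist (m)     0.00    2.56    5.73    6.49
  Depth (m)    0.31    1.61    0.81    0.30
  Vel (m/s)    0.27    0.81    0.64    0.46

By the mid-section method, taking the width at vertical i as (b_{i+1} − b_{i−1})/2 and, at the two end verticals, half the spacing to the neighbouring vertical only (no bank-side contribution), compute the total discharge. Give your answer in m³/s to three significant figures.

w_1 = (2.56 − 0.00)/2 = 1.28 m; q_1 = 0.27 × 0.31 × 1.28 = 0.1071 m³/s
w_2 = (5.73 − 0.00)/2 = 2.865 m; q_2 = 0.81 × 1.61 × 2.865 = 3.736 m³/s
w_3 = (6.49 − 2.56)/2 = 1.965 m; q_3 = 0.64 × 0.81 × 1.965 = 1.019 m³/s
w_4 = (6.49 − 5.73)/2 = 0.38 m; q_4 = 0.46 × 0.30 × 0.38 = 0.05244 m³/s
Q = Σ qᵢ = 4.914 m³/s

4.91 m³/s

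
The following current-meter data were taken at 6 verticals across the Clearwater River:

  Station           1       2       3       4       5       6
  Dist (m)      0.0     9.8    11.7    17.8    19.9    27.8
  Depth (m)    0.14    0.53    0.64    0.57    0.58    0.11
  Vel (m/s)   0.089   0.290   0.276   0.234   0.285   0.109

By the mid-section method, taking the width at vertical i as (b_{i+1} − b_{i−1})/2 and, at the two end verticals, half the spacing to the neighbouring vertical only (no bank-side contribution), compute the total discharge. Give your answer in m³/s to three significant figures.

w_1 = (9.8 − 0.0)/2 = 4.9 m; q_1 = 0.089 × 0.14 × 4.9 = 0.06105 m³/s
w_2 = (11.7 − 0.0)/2 = 5.85 m; q_2 = 0.290 × 0.53 × 5.85 = 0.8991 m³/s
w_3 = (17.8 − 9.8)/2 = 4 m; q_3 = 0.276 × 0.64 × 4 = 0.7066 m³/s
w_4 = (19.9 − 11.7)/2 = 4.1 m; q_4 = 0.234 × 0.57 × 4.1 = 0.5469 m³/s
w_5 = (27.8 − 17.8)/2 = 5 m; q_5 = 0.285 × 0.58 × 5 = 0.8265 m³/s
w_6 = (27.8 − 19.9)/2 = 3.95 m; q_6 = 0.109 × 0.11 × 3.95 = 0.04736 m³/s
Q = Σ qᵢ = 3.087 m³/s

3.09 m³/s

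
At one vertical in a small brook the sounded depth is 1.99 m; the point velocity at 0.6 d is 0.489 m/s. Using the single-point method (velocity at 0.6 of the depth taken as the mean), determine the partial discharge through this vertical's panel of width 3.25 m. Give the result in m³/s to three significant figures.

3.16 m³/s

v̄ = v₀.₆ = 0.489 m/s
q = v̄ × d × w = 0.4890 × 1.99 × 3.25 = 3.163 m³/s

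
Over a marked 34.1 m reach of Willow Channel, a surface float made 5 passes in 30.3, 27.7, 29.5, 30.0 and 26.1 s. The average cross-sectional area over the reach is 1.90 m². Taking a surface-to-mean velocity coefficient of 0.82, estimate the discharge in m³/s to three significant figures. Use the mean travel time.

1.85 m³/s

t̄ = (30.3 + 27.7 + 29.5 + 30.0 + 26.1) / 5 = 28.72 s
v_surface = L / t̄ = 34.1 / 28.72 = 1.187 m/s
v_mean = 0.82 × 1.187 = 0.9736 m/s
Q = A × v_mean = 1.90 × 0.9736 = 1.850 m³/s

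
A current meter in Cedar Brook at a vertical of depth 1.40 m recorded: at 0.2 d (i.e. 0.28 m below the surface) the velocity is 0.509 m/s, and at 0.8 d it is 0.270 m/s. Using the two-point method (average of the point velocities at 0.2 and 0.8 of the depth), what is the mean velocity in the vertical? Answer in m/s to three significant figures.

v̄ = (0.509 + 0.270) / 2 = 0.3895 m/s

0.390 m/s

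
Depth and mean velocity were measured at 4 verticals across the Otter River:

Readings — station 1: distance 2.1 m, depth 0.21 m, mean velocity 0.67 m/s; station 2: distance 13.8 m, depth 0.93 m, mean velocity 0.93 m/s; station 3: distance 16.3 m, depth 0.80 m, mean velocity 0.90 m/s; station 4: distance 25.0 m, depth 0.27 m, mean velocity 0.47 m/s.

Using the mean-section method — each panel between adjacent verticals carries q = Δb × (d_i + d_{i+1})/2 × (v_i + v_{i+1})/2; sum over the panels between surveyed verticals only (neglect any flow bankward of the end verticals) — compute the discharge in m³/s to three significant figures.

10.5 m³/s

Panel 1-2: Δb = 11.7 m, d̄ = (0.21+0.93)/2 = 0.57, v̄ = (0.67+0.93)/2 = 0.8 → q = 11.7×0.57×0.8 = 5.335 m³/s
Panel 2-3: Δb = 2.5 m, d̄ = (0.93+0.80)/2 = 0.865, v̄ = (0.93+0.90)/2 = 0.915 → q = 2.5×0.865×0.915 = 1.979 m³/s
Panel 3-4: Δb = 8.7 m, d̄ = (0.80+0.27)/2 = 0.535, v̄ = (0.90+0.47)/2 = 0.685 → q = 8.7×0.535×0.685 = 3.188 m³/s
Q = Σ q = 10.50 m³/s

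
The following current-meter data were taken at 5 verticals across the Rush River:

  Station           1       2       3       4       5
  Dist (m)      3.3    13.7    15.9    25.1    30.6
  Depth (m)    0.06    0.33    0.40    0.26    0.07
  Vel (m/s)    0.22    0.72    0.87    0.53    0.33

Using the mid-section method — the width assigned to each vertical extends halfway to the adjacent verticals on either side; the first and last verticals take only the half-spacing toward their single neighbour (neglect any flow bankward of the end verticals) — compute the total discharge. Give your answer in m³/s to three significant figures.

4.63 m³/s

w_1 = (13.7 − 3.3)/2 = 5.2 m; q_1 = 0.22 × 0.06 × 5.2 = 0.06864 m³/s
w_2 = (15.9 − 3.3)/2 = 6.3 m; q_2 = 0.72 × 0.33 × 6.3 = 1.497 m³/s
w_3 = (25.1 − 13.7)/2 = 5.7 m; q_3 = 0.87 × 0.40 × 5.7 = 1.984 m³/s
w_4 = (30.6 − 15.9)/2 = 7.35 m; q_4 = 0.53 × 0.26 × 7.35 = 1.013 m³/s
w_5 = (30.6 − 25.1)/2 = 2.75 m; q_5 = 0.33 × 0.07 × 2.75 = 0.06353 m³/s
Q = Σ qᵢ = 4.625 m³/s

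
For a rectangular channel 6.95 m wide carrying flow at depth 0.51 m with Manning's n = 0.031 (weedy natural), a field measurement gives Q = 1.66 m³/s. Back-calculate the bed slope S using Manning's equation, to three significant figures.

A = b·y = 6.95 × 0.51 = 3.545 m²
P = b + 2y = 6.95 + 2×0.51 = 7.970 m
R = A/P = 3.545/7.970 = 0.4447 m
S = (Q·n / (1·A·R^(2/3)))² = (1.66×0.031 / (1×3.545×0.5826))² = 0.0006209

0.000621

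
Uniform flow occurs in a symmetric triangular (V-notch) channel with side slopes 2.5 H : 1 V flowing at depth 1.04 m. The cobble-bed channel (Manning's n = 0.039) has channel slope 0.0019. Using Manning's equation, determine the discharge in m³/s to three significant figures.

1.86 m³/s

A = z·y² = 2.5×1.04² = 2.704 m²
P = 2y√(1+z²) = 2×1.04×√(1+2.5²) = 5.601 m
R = A/P = 2.704/5.601 = 0.4828 m
Q = (1/n)·A·R^(2/3)·S^(1/2) = (1/0.039) × 2.704 × 0.4828^(2/3) × 0.0019^(1/2) = 1.860 m³/s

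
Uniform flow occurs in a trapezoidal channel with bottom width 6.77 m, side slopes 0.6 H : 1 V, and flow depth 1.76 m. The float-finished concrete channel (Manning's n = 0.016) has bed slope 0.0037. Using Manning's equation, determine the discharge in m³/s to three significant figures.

A = (b + z·y)·y = (6.77 + 0.6×1.76)×1.76 = 13.77 m²
P = b + 2y√(1+z²) = 6.77 + 2×1.76×√(1+0.6²) = 10.87 m
R = A/P = 13.77/10.87 = 1.267 m
Q = (1/n)·A·R^(2/3)·S^(1/2) = (1/0.016) × 13.77 × 1.267^(2/3) × 0.0037^(1/2) = 61.30 m³/s

61.3 m³/s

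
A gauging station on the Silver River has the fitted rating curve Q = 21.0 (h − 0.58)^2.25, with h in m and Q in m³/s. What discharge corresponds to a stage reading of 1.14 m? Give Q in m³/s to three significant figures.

Q = 21.0 × (1.14 − 0.58)^2.25 = 21.0 × 0.56^2.25 = 5.697 m³/s

5.70 m³/s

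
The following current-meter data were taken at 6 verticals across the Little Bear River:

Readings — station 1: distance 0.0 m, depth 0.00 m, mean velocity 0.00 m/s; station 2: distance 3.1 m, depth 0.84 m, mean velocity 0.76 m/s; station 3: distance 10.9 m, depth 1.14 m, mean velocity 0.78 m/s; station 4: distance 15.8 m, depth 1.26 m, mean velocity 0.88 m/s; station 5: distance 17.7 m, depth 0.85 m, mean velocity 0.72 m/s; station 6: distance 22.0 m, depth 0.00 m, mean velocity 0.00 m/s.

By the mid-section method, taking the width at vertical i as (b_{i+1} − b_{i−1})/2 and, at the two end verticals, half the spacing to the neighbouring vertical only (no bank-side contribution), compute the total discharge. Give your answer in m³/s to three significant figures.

w_2 = (10.9 − 0.0)/2 = 5.45 m; q_2 = 0.76 × 0.84 × 5.45 = 3.479 m³/s
w_3 = (15.8 − 3.1)/2 = 6.35 m; q_3 = 0.78 × 1.14 × 6.35 = 5.646 m³/s
w_4 = (17.7 − 10.9)/2 = 3.4 m; q_4 = 0.88 × 1.26 × 3.4 = 3.770 m³/s
w_5 = (22.0 − 15.8)/2 = 3.1 m; q_5 = 0.72 × 0.85 × 3.1 = 1.897 m³/s
Stations 1, 6 contribute zero (depth or velocity is 0).
Q = Σ qᵢ = 14.79 m³/s

14.8 m³/s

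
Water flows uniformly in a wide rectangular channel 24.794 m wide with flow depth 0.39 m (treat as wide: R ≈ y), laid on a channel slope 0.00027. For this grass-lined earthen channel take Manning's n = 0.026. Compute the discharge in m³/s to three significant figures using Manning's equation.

A = b·y = 24.794 × 0.39 = 9.670 m²
Wide channel: R ≈ y = 0.39 m
Q = (1/n)·A·R^(2/3)·S^(1/2) = (1/0.026) × 9.670 × 0.3900^(2/3) × 0.00027^(1/2) = 3.262 m³/s

3.26 m³/s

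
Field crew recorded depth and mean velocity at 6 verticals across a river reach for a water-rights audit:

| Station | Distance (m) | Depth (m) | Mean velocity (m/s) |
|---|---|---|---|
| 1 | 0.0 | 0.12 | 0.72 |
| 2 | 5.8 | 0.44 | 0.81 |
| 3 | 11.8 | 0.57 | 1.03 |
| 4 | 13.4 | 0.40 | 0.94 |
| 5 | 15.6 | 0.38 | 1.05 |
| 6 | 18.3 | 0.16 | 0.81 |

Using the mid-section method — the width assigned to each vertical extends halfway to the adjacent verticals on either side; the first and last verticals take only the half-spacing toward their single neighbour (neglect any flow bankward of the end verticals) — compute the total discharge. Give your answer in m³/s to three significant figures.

6.45 m³/s

w_1 = (5.8 − 0.0)/2 = 2.9 m; q_1 = 0.72 × 0.12 × 2.9 = 0.2506 m³/s
w_2 = (11.8 − 0.0)/2 = 5.9 m; q_2 = 0.81 × 0.44 × 5.9 = 2.103 m³/s
w_3 = (13.4 − 5.8)/2 = 3.8 m; q_3 = 1.03 × 0.57 × 3.8 = 2.231 m³/s
w_4 = (15.6 − 11.8)/2 = 1.9 m; q_4 = 0.94 × 0.40 × 1.9 = 0.7144 m³/s
w_5 = (18.3 − 13.4)/2 = 2.45 m; q_5 = 1.05 × 0.38 × 2.45 = 0.9776 m³/s
w_6 = (18.3 − 15.6)/2 = 1.35 m; q_6 = 0.81 × 0.16 × 1.35 = 0.1750 m³/s
Q = Σ qᵢ = 6.451 m³/s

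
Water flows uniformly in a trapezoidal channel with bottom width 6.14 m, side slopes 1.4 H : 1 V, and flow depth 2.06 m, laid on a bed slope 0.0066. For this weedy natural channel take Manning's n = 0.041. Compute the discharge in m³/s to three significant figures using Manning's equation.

A = (b + z·y)·y = (6.14 + 1.4×2.06)×2.06 = 18.59 m²
P = b + 2y√(1+z²) = 6.14 + 2×2.06×√(1+1.4²) = 13.23 m
R = A/P = 18.59/13.23 = 1.405 m
Q = (1/n)·A·R^(2/3)·S^(1/2) = (1/0.041) × 18.59 × 1.405^(2/3) × 0.0066^(1/2) = 46.21 m³/s

46.2 m³/s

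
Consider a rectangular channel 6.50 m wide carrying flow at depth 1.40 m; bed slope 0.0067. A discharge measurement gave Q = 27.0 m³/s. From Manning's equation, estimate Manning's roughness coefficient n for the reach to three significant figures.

0.0272

A = b·y = 6.50 × 1.40 = 9.100 m²
P = b + 2y = 6.50 + 2×1.40 = 9.300 m
R = A/P = 9.100/9.300 = 0.9785 m
n = (1/Q)·A·R^(2/3)·S^(1/2) = (1/27.0) × 9.100 × 0.9856 × 0.08185 = 0.02719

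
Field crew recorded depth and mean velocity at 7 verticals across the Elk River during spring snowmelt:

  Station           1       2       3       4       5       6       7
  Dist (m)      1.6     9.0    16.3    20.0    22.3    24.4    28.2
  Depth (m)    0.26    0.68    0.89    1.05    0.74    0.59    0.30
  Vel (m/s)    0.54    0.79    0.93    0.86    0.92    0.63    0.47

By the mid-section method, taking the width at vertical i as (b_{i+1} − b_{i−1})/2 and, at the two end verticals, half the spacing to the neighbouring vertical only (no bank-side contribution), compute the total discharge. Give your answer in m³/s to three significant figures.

14.6 m³/s

w_1 = (9.0 − 1.6)/2 = 3.7 m; q_1 = 0.54 × 0.26 × 3.7 = 0.5195 m³/s
w_2 = (16.3 − 1.6)/2 = 7.35 m; q_2 = 0.79 × 0.68 × 7.35 = 3.948 m³/s
w_3 = (20.0 − 9.0)/2 = 5.5 m; q_3 = 0.93 × 0.89 × 5.5 = 4.552 m³/s
w_4 = (22.3 − 16.3)/2 = 3 m; q_4 = 0.86 × 1.05 × 3 = 2.709 m³/s
w_5 = (24.4 − 20.0)/2 = 2.2 m; q_5 = 0.92 × 0.74 × 2.2 = 1.498 m³/s
w_6 = (28.2 − 22.3)/2 = 2.95 m; q_6 = 0.63 × 0.59 × 2.95 = 1.097 m³/s
w_7 = (28.2 − 24.4)/2 = 1.9 m; q_7 = 0.47 × 0.30 × 1.9 = 0.2679 m³/s
Q = Σ qᵢ = 14.59 m³/s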